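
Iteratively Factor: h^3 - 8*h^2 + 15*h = (h - 5)*(h^2 - 3*h) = h*(h - 5)*(h - 3)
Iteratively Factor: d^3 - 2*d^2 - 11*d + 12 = (d - 4)*(d^2 + 2*d - 3) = (d - 4)*(d + 3)*(d - 1)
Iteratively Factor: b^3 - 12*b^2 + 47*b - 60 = (b - 4)*(b^2 - 8*b + 15) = (b - 4)*(b - 3)*(b - 5)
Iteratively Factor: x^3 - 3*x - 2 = (x + 1)*(x^2 - x - 2) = (x - 2)*(x + 1)*(x + 1)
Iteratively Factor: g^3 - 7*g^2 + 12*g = (g - 4)*(g^2 - 3*g) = g*(g - 4)*(g - 3)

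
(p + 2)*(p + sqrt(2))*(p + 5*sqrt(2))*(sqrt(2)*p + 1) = sqrt(2)*p^4 + 2*sqrt(2)*p^3 + 13*p^3 + 16*sqrt(2)*p^2 + 26*p^2 + 10*p + 32*sqrt(2)*p + 20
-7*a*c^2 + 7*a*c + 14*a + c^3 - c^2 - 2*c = (-7*a + c)*(c - 2)*(c + 1)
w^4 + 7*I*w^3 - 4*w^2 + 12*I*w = w*(w - I)*(w + 2*I)*(w + 6*I)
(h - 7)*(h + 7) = h^2 - 49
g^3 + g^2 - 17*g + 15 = (g - 3)*(g - 1)*(g + 5)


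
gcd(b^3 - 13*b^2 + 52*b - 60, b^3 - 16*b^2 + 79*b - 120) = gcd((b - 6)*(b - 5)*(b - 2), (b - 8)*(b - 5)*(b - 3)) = b - 5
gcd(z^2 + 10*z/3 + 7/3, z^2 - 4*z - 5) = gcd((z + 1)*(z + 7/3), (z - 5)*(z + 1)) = z + 1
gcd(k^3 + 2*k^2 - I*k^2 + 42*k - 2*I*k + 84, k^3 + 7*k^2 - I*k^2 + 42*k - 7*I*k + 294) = k^2 - I*k + 42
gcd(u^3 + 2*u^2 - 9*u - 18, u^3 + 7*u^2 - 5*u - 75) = u - 3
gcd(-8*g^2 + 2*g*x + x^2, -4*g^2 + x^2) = -2*g + x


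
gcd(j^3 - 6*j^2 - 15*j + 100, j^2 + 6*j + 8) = j + 4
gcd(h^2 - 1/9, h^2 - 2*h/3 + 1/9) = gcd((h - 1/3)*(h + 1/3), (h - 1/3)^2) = h - 1/3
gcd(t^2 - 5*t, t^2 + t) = t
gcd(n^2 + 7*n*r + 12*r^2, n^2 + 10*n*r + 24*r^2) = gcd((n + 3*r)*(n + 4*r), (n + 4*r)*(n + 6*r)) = n + 4*r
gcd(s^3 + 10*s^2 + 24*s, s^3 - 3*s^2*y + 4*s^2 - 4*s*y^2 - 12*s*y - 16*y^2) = s + 4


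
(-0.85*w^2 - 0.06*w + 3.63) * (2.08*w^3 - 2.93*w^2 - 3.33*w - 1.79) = -1.768*w^5 + 2.3657*w^4 + 10.5567*w^3 - 8.9146*w^2 - 11.9805*w - 6.4977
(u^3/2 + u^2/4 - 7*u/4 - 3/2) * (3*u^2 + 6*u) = 3*u^5/2 + 15*u^4/4 - 15*u^3/4 - 15*u^2 - 9*u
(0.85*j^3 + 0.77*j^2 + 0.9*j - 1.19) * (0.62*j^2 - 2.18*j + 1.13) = 0.527*j^5 - 1.3756*j^4 - 0.1601*j^3 - 1.8297*j^2 + 3.6112*j - 1.3447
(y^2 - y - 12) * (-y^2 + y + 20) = -y^4 + 2*y^3 + 31*y^2 - 32*y - 240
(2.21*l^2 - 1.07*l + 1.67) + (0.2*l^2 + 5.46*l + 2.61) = 2.41*l^2 + 4.39*l + 4.28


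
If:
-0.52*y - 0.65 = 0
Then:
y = -1.25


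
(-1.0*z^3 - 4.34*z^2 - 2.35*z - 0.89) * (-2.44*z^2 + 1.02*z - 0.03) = 2.44*z^5 + 9.5696*z^4 + 1.3372*z^3 - 0.0952000000000002*z^2 - 0.8373*z + 0.0267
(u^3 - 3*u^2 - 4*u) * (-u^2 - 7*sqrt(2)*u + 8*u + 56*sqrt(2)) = -u^5 - 7*sqrt(2)*u^4 + 11*u^4 - 20*u^3 + 77*sqrt(2)*u^3 - 140*sqrt(2)*u^2 - 32*u^2 - 224*sqrt(2)*u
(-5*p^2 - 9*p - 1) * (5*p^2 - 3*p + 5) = -25*p^4 - 30*p^3 - 3*p^2 - 42*p - 5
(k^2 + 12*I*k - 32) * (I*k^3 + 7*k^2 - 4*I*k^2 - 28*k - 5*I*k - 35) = I*k^5 - 5*k^4 - 4*I*k^4 + 20*k^3 + 47*I*k^3 - 199*k^2 - 208*I*k^2 + 896*k - 260*I*k + 1120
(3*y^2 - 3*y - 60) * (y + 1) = 3*y^3 - 63*y - 60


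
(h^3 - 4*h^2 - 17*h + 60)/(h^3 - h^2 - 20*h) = (h - 3)/h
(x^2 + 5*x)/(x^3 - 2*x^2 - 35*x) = 1/(x - 7)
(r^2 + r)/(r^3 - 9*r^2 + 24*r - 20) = r*(r + 1)/(r^3 - 9*r^2 + 24*r - 20)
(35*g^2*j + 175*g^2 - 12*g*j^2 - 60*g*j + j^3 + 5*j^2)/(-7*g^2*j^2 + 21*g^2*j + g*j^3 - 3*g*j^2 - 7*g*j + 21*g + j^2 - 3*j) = (-5*g*j - 25*g + j^2 + 5*j)/(g*j^2 - 3*g*j + j - 3)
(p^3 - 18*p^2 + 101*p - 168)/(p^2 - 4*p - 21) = (p^2 - 11*p + 24)/(p + 3)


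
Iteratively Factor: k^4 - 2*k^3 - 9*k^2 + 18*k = (k - 3)*(k^3 + k^2 - 6*k) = (k - 3)*(k + 3)*(k^2 - 2*k) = k*(k - 3)*(k + 3)*(k - 2)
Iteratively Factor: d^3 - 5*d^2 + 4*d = (d - 1)*(d^2 - 4*d) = d*(d - 1)*(d - 4)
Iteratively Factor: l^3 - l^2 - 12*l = (l - 4)*(l^2 + 3*l) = (l - 4)*(l + 3)*(l)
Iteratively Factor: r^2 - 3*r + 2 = (r - 2)*(r - 1)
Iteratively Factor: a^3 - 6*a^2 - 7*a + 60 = (a + 3)*(a^2 - 9*a + 20) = (a - 4)*(a + 3)*(a - 5)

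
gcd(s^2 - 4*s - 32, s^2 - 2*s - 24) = s + 4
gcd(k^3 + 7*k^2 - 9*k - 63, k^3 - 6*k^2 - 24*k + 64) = 1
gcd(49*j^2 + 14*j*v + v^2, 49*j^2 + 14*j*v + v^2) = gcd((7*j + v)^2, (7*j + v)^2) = 49*j^2 + 14*j*v + v^2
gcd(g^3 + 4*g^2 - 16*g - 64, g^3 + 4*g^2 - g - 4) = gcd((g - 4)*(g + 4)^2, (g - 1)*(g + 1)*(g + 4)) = g + 4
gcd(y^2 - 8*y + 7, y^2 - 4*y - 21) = y - 7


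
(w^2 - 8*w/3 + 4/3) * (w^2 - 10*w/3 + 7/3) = w^4 - 6*w^3 + 113*w^2/9 - 32*w/3 + 28/9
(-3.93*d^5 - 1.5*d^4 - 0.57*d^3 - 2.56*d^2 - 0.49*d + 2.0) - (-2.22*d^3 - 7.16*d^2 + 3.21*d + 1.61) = -3.93*d^5 - 1.5*d^4 + 1.65*d^3 + 4.6*d^2 - 3.7*d + 0.39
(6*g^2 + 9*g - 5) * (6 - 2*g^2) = -12*g^4 - 18*g^3 + 46*g^2 + 54*g - 30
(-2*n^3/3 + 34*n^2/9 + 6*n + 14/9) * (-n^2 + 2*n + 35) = 2*n^5/3 - 46*n^4/9 - 196*n^3/9 + 428*n^2/3 + 1918*n/9 + 490/9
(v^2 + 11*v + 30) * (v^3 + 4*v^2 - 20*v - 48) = v^5 + 15*v^4 + 54*v^3 - 148*v^2 - 1128*v - 1440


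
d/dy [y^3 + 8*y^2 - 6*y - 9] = 3*y^2 + 16*y - 6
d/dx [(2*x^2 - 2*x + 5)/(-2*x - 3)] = 4*(-x^2 - 3*x + 4)/(4*x^2 + 12*x + 9)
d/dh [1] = 0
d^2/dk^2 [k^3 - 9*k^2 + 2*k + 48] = 6*k - 18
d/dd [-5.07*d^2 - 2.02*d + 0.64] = -10.14*d - 2.02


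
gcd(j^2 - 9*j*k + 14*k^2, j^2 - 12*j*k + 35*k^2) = j - 7*k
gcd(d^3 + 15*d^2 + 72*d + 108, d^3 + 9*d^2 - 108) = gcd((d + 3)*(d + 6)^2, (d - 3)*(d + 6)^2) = d^2 + 12*d + 36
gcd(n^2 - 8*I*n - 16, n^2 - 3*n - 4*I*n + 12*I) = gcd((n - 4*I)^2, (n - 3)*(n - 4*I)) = n - 4*I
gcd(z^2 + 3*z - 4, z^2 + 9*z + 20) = z + 4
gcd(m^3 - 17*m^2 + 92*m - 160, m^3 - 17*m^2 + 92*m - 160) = m^3 - 17*m^2 + 92*m - 160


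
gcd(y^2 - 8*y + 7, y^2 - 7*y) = y - 7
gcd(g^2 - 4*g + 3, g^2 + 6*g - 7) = g - 1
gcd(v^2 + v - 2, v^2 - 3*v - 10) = v + 2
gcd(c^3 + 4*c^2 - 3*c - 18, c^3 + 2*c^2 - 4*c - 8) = c - 2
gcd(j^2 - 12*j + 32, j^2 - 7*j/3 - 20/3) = j - 4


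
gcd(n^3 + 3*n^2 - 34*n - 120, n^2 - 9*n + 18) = n - 6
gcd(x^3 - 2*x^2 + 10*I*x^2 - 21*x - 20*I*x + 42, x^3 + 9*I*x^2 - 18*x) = x + 3*I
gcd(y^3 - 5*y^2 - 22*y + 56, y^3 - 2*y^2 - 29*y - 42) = y - 7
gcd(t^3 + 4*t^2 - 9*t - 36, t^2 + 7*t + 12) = t^2 + 7*t + 12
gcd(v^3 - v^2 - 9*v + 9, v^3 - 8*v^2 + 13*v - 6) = v - 1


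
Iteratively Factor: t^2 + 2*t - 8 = (t + 4)*(t - 2)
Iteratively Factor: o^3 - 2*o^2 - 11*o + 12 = (o - 1)*(o^2 - o - 12) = (o - 1)*(o + 3)*(o - 4)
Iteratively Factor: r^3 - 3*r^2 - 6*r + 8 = (r - 1)*(r^2 - 2*r - 8) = (r - 1)*(r + 2)*(r - 4)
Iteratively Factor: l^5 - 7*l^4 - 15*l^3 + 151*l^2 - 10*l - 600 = (l + 4)*(l^4 - 11*l^3 + 29*l^2 + 35*l - 150) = (l + 2)*(l + 4)*(l^3 - 13*l^2 + 55*l - 75) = (l - 5)*(l + 2)*(l + 4)*(l^2 - 8*l + 15) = (l - 5)^2*(l + 2)*(l + 4)*(l - 3)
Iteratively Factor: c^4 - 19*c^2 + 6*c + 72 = (c + 2)*(c^3 - 2*c^2 - 15*c + 36) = (c - 3)*(c + 2)*(c^2 + c - 12) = (c - 3)*(c + 2)*(c + 4)*(c - 3)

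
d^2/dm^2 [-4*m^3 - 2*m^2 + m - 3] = -24*m - 4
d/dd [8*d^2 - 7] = 16*d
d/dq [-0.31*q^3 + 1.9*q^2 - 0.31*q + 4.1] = -0.93*q^2 + 3.8*q - 0.31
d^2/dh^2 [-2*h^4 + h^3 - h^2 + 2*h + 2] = -24*h^2 + 6*h - 2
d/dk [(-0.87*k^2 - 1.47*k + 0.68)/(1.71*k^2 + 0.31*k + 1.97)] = (2.244*k^2 - 5.7534*k - 3.1067)/(2.9241*k^4 + 1.0602*k^3 + 6.8335*k^2 + 1.2214*k + 3.8809)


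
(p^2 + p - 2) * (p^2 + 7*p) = p^4 + 8*p^3 + 5*p^2 - 14*p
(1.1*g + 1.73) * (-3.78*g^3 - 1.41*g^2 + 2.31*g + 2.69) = -4.158*g^4 - 8.0904*g^3 + 0.101700000000001*g^2 + 6.9553*g + 4.6537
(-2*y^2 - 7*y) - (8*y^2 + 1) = -10*y^2 - 7*y - 1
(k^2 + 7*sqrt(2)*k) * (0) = 0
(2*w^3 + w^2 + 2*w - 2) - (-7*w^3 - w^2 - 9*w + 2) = 9*w^3 + 2*w^2 + 11*w - 4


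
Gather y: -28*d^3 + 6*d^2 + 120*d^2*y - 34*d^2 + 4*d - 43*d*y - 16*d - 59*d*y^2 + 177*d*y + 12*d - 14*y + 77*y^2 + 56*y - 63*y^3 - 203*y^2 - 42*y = -28*d^3 - 28*d^2 - 63*y^3 + y^2*(-59*d - 126) + y*(120*d^2 + 134*d)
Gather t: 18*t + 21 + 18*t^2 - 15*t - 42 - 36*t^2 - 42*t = -18*t^2 - 39*t - 21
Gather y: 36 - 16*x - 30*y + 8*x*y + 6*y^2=-16*x + 6*y^2 + y*(8*x - 30) + 36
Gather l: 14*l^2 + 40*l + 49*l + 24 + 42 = 14*l^2 + 89*l + 66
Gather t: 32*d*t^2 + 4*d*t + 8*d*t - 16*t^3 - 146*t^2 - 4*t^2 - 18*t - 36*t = -16*t^3 + t^2*(32*d - 150) + t*(12*d - 54)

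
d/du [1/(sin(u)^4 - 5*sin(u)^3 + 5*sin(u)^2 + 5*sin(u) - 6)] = (-4*sin(u)^3 + 15*sin(u)^2 - 10*sin(u) - 5)/((sin(u) - 3)^2*(sin(u) - 2)^2*cos(u)^3)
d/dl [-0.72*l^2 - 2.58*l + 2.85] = -1.44*l - 2.58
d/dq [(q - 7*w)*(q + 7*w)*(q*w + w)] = w*(3*q^2 + 2*q - 49*w^2)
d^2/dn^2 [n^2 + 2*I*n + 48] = 2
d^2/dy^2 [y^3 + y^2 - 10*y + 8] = 6*y + 2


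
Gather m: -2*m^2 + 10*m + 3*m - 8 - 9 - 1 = -2*m^2 + 13*m - 18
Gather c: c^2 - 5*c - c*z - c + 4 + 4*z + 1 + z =c^2 + c*(-z - 6) + 5*z + 5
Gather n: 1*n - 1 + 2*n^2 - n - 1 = 2*n^2 - 2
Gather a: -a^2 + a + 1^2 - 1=-a^2 + a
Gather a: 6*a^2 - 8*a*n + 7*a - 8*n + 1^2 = 6*a^2 + a*(7 - 8*n) - 8*n + 1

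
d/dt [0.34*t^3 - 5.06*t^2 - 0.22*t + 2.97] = 1.02*t^2 - 10.12*t - 0.22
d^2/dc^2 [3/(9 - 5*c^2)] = 90*(-5*c^2 - 3)/(5*c^2 - 9)^3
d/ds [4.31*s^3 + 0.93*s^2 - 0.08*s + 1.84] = 12.93*s^2 + 1.86*s - 0.08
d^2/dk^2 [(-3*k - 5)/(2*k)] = -5/k^3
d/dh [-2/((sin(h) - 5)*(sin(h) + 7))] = 4*(sin(h) + 1)*cos(h)/((sin(h) - 5)^2*(sin(h) + 7)^2)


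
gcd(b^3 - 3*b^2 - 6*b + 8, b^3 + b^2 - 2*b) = b^2 + b - 2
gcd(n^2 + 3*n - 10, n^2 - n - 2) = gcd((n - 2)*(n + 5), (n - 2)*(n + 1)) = n - 2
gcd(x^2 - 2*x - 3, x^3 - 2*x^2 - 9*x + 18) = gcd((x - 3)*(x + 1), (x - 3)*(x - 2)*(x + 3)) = x - 3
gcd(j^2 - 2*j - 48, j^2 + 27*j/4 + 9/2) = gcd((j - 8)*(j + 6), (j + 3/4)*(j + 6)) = j + 6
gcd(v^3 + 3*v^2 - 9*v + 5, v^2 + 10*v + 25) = v + 5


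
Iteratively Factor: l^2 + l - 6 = (l + 3)*(l - 2)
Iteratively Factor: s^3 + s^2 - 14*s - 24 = (s + 2)*(s^2 - s - 12) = (s - 4)*(s + 2)*(s + 3)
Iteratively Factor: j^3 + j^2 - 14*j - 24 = (j - 4)*(j^2 + 5*j + 6) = (j - 4)*(j + 3)*(j + 2)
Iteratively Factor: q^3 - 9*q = (q + 3)*(q^2 - 3*q) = q*(q + 3)*(q - 3)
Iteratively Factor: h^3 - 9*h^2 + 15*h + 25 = (h - 5)*(h^2 - 4*h - 5) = (h - 5)^2*(h + 1)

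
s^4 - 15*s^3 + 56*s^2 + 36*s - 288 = (s - 8)*(s - 6)*(s - 3)*(s + 2)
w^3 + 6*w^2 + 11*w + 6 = (w + 1)*(w + 2)*(w + 3)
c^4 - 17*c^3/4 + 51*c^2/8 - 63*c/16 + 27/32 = (c - 3/2)^2*(c - 3/4)*(c - 1/2)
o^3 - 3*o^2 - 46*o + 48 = (o - 8)*(o - 1)*(o + 6)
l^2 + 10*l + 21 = (l + 3)*(l + 7)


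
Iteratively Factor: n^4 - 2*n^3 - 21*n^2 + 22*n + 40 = (n + 1)*(n^3 - 3*n^2 - 18*n + 40) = (n + 1)*(n + 4)*(n^2 - 7*n + 10) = (n - 5)*(n + 1)*(n + 4)*(n - 2)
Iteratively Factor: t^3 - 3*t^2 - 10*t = (t + 2)*(t^2 - 5*t) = (t - 5)*(t + 2)*(t)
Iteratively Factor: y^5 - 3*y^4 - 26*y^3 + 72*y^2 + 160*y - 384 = (y - 4)*(y^4 + y^3 - 22*y^2 - 16*y + 96) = (y - 4)*(y + 3)*(y^3 - 2*y^2 - 16*y + 32) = (y - 4)*(y - 2)*(y + 3)*(y^2 - 16) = (y - 4)*(y - 2)*(y + 3)*(y + 4)*(y - 4)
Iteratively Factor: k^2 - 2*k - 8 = (k - 4)*(k + 2)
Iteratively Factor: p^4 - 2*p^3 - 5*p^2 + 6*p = (p + 2)*(p^3 - 4*p^2 + 3*p) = (p - 3)*(p + 2)*(p^2 - p) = (p - 3)*(p - 1)*(p + 2)*(p)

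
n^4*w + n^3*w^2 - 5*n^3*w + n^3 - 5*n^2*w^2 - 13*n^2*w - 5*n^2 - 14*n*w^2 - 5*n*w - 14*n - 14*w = (n - 7)*(n + 2)*(n + w)*(n*w + 1)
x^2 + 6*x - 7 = (x - 1)*(x + 7)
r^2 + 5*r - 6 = (r - 1)*(r + 6)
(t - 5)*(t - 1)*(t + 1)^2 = t^4 - 4*t^3 - 6*t^2 + 4*t + 5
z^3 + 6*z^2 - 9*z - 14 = (z - 2)*(z + 1)*(z + 7)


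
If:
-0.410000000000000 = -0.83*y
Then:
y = 0.49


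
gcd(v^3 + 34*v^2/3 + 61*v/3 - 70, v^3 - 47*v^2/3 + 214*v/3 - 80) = v - 5/3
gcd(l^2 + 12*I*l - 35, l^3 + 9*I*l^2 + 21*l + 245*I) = l + 7*I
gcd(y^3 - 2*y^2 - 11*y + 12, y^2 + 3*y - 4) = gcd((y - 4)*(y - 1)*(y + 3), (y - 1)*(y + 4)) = y - 1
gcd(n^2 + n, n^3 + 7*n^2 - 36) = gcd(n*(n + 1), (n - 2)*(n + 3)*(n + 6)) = 1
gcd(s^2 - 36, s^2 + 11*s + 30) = s + 6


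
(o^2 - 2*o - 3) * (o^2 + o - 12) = o^4 - o^3 - 17*o^2 + 21*o + 36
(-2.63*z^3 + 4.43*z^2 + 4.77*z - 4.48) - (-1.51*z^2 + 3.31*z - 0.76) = -2.63*z^3 + 5.94*z^2 + 1.46*z - 3.72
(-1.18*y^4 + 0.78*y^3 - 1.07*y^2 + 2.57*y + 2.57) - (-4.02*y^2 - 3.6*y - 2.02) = -1.18*y^4 + 0.78*y^3 + 2.95*y^2 + 6.17*y + 4.59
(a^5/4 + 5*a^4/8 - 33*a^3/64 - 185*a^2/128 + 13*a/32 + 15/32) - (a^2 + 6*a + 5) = a^5/4 + 5*a^4/8 - 33*a^3/64 - 313*a^2/128 - 179*a/32 - 145/32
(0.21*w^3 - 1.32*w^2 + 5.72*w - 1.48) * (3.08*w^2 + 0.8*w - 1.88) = 0.6468*w^5 - 3.8976*w^4 + 16.1668*w^3 + 2.4992*w^2 - 11.9376*w + 2.7824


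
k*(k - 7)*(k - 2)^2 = k^4 - 11*k^3 + 32*k^2 - 28*k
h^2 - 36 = (h - 6)*(h + 6)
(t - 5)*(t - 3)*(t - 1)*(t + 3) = t^4 - 6*t^3 - 4*t^2 + 54*t - 45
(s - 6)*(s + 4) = s^2 - 2*s - 24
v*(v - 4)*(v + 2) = v^3 - 2*v^2 - 8*v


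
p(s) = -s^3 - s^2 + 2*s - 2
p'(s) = -3*s^2 - 2*s + 2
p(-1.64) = -3.56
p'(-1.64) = -2.79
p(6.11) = -255.21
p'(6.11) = -122.22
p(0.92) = -1.79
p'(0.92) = -2.38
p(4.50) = -104.38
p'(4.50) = -67.75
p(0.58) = -1.37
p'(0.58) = -0.17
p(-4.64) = 67.09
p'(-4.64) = -53.31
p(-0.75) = -3.64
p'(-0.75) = 1.81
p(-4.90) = 81.84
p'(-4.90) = -60.23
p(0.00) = -2.00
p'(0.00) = 2.00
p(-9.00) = 628.00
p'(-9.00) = -223.00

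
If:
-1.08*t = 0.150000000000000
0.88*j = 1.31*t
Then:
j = -0.21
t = -0.14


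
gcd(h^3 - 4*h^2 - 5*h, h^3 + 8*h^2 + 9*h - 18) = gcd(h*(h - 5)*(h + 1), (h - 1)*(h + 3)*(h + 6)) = 1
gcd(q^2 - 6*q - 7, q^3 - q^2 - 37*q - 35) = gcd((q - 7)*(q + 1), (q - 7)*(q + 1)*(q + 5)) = q^2 - 6*q - 7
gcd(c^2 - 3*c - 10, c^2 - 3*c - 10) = c^2 - 3*c - 10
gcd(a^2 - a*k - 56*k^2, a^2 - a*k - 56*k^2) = a^2 - a*k - 56*k^2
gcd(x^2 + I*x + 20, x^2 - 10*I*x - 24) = x - 4*I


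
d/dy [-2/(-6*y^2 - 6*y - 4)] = 3*(-2*y - 1)/(3*y^2 + 3*y + 2)^2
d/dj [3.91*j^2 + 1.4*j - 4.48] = 7.82*j + 1.4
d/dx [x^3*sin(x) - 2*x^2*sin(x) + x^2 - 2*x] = x^3*cos(x) + 3*x^2*sin(x) - 2*x^2*cos(x) - 4*x*sin(x) + 2*x - 2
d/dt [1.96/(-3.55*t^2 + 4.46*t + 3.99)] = (13.916*t - 8.7416)/(-3.55*t^2 + 4.46*t + 3.99)^2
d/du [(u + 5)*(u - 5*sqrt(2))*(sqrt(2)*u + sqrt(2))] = 3*sqrt(2)*u^2 - 20*u + 12*sqrt(2)*u - 60 + 5*sqrt(2)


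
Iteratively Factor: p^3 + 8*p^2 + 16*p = (p + 4)*(p^2 + 4*p) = p*(p + 4)*(p + 4)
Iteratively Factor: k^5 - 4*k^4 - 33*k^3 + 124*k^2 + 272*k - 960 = (k - 5)*(k^4 + k^3 - 28*k^2 - 16*k + 192) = (k - 5)*(k - 3)*(k^3 + 4*k^2 - 16*k - 64) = (k - 5)*(k - 4)*(k - 3)*(k^2 + 8*k + 16) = (k - 5)*(k - 4)*(k - 3)*(k + 4)*(k + 4)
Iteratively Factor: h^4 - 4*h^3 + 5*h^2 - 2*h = (h - 1)*(h^3 - 3*h^2 + 2*h) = (h - 1)^2*(h^2 - 2*h) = (h - 2)*(h - 1)^2*(h)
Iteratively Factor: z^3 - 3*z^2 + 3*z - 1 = (z - 1)*(z^2 - 2*z + 1) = (z - 1)^2*(z - 1)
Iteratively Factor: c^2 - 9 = (c + 3)*(c - 3)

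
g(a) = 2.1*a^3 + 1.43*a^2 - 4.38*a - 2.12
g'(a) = 6.3*a^2 + 2.86*a - 4.38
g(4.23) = 163.88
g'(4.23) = 120.44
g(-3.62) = -67.14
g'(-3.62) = 67.82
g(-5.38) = -264.18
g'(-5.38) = 162.58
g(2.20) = 17.53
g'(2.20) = 32.40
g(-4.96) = -201.47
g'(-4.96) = 136.42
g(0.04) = -2.29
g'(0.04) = -4.26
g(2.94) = 50.73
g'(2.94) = 58.48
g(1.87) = 8.42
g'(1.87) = 23.00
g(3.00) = 54.31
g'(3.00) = 60.90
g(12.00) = 3780.04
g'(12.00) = 937.14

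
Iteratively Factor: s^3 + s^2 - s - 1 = (s + 1)*(s^2 - 1) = (s - 1)*(s + 1)*(s + 1)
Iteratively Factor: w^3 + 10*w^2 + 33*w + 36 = (w + 4)*(w^2 + 6*w + 9) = (w + 3)*(w + 4)*(w + 3)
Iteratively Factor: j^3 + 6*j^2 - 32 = (j + 4)*(j^2 + 2*j - 8) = (j - 2)*(j + 4)*(j + 4)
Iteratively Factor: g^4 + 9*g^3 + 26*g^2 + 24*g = (g + 2)*(g^3 + 7*g^2 + 12*g) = (g + 2)*(g + 3)*(g^2 + 4*g) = g*(g + 2)*(g + 3)*(g + 4)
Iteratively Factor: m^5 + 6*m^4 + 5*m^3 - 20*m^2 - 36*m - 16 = (m - 2)*(m^4 + 8*m^3 + 21*m^2 + 22*m + 8) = (m - 2)*(m + 1)*(m^3 + 7*m^2 + 14*m + 8) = (m - 2)*(m + 1)*(m + 2)*(m^2 + 5*m + 4) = (m - 2)*(m + 1)*(m + 2)*(m + 4)*(m + 1)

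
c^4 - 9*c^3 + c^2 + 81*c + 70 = (c - 7)*(c - 5)*(c + 1)*(c + 2)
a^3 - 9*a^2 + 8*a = a*(a - 8)*(a - 1)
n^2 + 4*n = n*(n + 4)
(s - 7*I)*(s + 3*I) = s^2 - 4*I*s + 21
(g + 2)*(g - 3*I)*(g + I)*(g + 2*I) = g^4 + 2*g^3 + 7*g^2 + 14*g + 6*I*g + 12*I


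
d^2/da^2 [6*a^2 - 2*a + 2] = 12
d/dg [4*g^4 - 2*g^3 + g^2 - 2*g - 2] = 16*g^3 - 6*g^2 + 2*g - 2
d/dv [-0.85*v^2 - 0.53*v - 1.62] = -1.7*v - 0.53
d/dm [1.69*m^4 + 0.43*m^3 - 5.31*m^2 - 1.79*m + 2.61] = 6.76*m^3 + 1.29*m^2 - 10.62*m - 1.79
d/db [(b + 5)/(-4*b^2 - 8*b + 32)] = (-b^2 - 2*b + 2*(b + 1)*(b + 5) + 8)/(4*(b^2 + 2*b - 8)^2)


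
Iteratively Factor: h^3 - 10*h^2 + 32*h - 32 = (h - 4)*(h^2 - 6*h + 8) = (h - 4)^2*(h - 2)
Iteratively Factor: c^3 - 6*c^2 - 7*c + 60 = (c - 5)*(c^2 - c - 12) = (c - 5)*(c - 4)*(c + 3)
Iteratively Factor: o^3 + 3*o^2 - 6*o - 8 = (o - 2)*(o^2 + 5*o + 4) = (o - 2)*(o + 1)*(o + 4)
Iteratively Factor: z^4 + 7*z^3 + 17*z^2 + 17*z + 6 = (z + 3)*(z^3 + 4*z^2 + 5*z + 2) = (z + 1)*(z + 3)*(z^2 + 3*z + 2) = (z + 1)*(z + 2)*(z + 3)*(z + 1)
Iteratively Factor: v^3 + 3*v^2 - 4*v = (v + 4)*(v^2 - v) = (v - 1)*(v + 4)*(v)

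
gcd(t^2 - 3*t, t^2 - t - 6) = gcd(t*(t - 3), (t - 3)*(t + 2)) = t - 3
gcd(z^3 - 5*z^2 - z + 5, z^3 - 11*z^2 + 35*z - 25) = z^2 - 6*z + 5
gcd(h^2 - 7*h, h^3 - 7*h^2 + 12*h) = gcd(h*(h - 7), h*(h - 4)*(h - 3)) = h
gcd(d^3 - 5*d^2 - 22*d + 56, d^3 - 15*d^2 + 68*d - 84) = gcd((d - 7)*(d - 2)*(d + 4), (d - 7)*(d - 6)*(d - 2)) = d^2 - 9*d + 14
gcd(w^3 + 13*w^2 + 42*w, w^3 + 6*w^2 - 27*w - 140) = w + 7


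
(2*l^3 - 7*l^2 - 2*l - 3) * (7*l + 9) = 14*l^4 - 31*l^3 - 77*l^2 - 39*l - 27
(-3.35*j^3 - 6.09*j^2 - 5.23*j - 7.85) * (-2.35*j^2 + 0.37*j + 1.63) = 7.8725*j^5 + 13.072*j^4 + 4.5767*j^3 + 6.5857*j^2 - 11.4294*j - 12.7955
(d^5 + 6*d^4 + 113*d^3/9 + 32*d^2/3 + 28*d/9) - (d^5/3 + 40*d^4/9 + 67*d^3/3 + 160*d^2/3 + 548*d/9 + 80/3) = 2*d^5/3 + 14*d^4/9 - 88*d^3/9 - 128*d^2/3 - 520*d/9 - 80/3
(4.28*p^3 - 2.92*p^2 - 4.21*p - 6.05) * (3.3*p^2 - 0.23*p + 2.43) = 14.124*p^5 - 10.6204*p^4 - 2.821*p^3 - 26.0923*p^2 - 8.8388*p - 14.7015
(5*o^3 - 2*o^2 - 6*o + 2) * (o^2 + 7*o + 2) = 5*o^5 + 33*o^4 - 10*o^3 - 44*o^2 + 2*o + 4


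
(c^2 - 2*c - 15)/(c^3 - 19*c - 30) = 1/(c + 2)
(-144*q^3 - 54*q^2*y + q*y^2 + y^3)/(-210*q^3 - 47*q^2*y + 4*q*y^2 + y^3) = (-24*q^2 - 5*q*y + y^2)/(-35*q^2 - 2*q*y + y^2)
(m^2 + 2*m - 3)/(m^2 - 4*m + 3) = (m + 3)/(m - 3)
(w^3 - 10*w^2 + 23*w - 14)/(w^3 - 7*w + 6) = (w - 7)/(w + 3)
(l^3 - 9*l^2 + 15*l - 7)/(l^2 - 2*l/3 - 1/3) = 3*(l^2 - 8*l + 7)/(3*l + 1)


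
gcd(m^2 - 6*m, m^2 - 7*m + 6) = m - 6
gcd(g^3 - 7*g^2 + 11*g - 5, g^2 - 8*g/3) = 1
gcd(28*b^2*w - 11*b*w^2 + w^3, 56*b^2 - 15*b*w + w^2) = -7*b + w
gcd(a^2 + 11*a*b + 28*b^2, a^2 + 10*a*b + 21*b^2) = a + 7*b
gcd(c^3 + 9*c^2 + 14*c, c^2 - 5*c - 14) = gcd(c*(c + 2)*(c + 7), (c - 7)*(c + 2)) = c + 2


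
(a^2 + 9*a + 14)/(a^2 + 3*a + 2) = (a + 7)/(a + 1)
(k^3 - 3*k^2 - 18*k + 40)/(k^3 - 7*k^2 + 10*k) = (k + 4)/k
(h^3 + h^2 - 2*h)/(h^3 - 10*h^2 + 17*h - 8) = h*(h + 2)/(h^2 - 9*h + 8)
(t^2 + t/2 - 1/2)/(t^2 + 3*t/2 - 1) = (t + 1)/(t + 2)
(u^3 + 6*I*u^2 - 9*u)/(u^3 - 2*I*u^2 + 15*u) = (u + 3*I)/(u - 5*I)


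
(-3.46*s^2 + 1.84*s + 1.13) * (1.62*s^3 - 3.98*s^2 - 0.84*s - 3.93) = -5.6052*s^5 + 16.7516*s^4 - 2.5862*s^3 + 7.5548*s^2 - 8.1804*s - 4.4409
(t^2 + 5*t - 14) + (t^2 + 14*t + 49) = 2*t^2 + 19*t + 35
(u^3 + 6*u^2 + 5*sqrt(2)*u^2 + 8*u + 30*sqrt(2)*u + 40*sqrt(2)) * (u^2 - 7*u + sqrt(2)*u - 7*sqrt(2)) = u^5 - u^4 + 6*sqrt(2)*u^4 - 24*u^3 - 6*sqrt(2)*u^3 - 204*sqrt(2)*u^2 - 66*u^2 - 336*sqrt(2)*u - 340*u - 560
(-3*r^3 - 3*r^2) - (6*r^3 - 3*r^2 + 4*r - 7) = -9*r^3 - 4*r + 7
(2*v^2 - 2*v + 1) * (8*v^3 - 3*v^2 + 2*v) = 16*v^5 - 22*v^4 + 18*v^3 - 7*v^2 + 2*v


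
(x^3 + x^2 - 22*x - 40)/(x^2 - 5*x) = x + 6 + 8/x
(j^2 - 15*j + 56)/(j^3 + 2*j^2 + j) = (j^2 - 15*j + 56)/(j*(j^2 + 2*j + 1))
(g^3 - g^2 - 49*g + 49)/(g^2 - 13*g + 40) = (g^3 - g^2 - 49*g + 49)/(g^2 - 13*g + 40)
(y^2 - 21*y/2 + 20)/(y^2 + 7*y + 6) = (y^2 - 21*y/2 + 20)/(y^2 + 7*y + 6)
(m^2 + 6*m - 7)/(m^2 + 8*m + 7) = (m - 1)/(m + 1)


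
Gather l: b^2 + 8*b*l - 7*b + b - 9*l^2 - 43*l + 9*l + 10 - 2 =b^2 - 6*b - 9*l^2 + l*(8*b - 34) + 8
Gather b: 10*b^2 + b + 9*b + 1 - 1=10*b^2 + 10*b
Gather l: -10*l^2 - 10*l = -10*l^2 - 10*l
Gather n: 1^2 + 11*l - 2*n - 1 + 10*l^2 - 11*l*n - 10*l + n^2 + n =10*l^2 + l + n^2 + n*(-11*l - 1)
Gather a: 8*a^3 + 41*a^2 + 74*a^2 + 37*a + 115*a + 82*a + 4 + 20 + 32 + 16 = 8*a^3 + 115*a^2 + 234*a + 72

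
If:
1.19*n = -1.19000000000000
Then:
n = -1.00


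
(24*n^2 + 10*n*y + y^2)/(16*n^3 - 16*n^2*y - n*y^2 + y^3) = (6*n + y)/(4*n^2 - 5*n*y + y^2)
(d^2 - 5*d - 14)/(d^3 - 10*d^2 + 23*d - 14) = (d + 2)/(d^2 - 3*d + 2)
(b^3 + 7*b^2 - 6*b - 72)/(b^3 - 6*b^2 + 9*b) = (b^2 + 10*b + 24)/(b*(b - 3))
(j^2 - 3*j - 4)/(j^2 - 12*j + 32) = (j + 1)/(j - 8)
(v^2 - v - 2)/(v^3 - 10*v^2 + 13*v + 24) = (v - 2)/(v^2 - 11*v + 24)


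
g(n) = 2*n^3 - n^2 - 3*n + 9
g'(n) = 6*n^2 - 2*n - 3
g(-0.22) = 9.59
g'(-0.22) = -2.27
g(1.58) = 9.65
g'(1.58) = 8.82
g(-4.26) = -150.99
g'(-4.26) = 114.41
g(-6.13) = -470.88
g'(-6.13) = 234.72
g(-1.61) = 2.89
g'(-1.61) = 15.77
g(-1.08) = 8.55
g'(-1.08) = 6.16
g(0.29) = 8.09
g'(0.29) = -3.08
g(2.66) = 31.59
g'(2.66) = 34.13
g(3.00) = 45.00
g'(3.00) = 45.00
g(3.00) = 45.00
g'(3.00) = 45.00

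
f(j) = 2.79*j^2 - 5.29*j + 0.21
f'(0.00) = -5.29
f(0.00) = 0.21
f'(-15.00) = -88.99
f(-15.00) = 707.31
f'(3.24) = 12.79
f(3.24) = 12.36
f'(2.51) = 8.72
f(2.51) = 4.51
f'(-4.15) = -28.45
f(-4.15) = 70.21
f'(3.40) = 13.68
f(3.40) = 14.48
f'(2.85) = 10.61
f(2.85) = 7.80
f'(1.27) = 1.80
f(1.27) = -2.01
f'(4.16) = 17.92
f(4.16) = 26.49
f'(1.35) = 2.24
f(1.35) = -1.85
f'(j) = 5.58*j - 5.29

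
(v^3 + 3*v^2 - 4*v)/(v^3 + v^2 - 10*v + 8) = v/(v - 2)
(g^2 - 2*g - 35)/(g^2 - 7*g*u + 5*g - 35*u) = (7 - g)/(-g + 7*u)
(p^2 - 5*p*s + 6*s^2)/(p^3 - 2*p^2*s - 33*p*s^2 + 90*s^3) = (p - 2*s)/(p^2 + p*s - 30*s^2)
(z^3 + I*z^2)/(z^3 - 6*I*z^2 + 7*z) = z/(z - 7*I)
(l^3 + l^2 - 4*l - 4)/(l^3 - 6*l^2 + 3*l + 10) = (l + 2)/(l - 5)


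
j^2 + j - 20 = (j - 4)*(j + 5)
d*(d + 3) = d^2 + 3*d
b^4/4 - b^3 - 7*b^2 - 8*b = b*(b/2 + 1)^2*(b - 8)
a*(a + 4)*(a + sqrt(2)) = a^3 + sqrt(2)*a^2 + 4*a^2 + 4*sqrt(2)*a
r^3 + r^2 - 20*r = r*(r - 4)*(r + 5)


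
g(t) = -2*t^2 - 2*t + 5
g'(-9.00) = 34.00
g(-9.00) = -139.00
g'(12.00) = -50.00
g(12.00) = -307.00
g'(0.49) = -3.96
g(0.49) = 3.54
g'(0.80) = -5.20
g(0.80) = 2.12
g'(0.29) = -3.16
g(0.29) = 4.25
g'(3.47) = -15.88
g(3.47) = -26.02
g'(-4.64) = 16.56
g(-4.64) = -28.78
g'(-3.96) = 13.84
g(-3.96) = -18.44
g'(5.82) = -25.28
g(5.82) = -74.38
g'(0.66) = -4.64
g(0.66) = 2.81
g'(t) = -4*t - 2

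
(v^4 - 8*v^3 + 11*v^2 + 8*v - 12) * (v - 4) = v^5 - 12*v^4 + 43*v^3 - 36*v^2 - 44*v + 48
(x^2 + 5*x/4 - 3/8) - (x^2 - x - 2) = 9*x/4 + 13/8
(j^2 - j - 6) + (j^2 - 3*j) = 2*j^2 - 4*j - 6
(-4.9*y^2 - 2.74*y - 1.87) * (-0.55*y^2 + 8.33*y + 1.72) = 2.695*y^4 - 39.31*y^3 - 30.2237*y^2 - 20.2899*y - 3.2164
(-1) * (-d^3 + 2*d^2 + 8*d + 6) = d^3 - 2*d^2 - 8*d - 6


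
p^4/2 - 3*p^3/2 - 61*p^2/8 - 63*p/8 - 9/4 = (p/2 + 1/2)*(p - 6)*(p + 1/2)*(p + 3/2)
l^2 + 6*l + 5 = (l + 1)*(l + 5)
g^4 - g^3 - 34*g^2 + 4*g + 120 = (g - 6)*(g - 2)*(g + 2)*(g + 5)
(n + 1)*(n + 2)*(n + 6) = n^3 + 9*n^2 + 20*n + 12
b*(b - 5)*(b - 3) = b^3 - 8*b^2 + 15*b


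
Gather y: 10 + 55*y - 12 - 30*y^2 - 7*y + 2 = -30*y^2 + 48*y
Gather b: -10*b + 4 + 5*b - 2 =2 - 5*b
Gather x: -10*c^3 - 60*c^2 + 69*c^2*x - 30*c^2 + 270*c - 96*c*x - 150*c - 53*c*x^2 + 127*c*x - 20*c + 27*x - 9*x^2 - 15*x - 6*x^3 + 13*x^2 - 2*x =-10*c^3 - 90*c^2 + 100*c - 6*x^3 + x^2*(4 - 53*c) + x*(69*c^2 + 31*c + 10)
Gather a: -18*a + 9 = 9 - 18*a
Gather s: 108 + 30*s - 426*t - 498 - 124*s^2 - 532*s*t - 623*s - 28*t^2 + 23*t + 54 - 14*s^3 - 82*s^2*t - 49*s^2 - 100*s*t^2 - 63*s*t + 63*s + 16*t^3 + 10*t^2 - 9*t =-14*s^3 + s^2*(-82*t - 173) + s*(-100*t^2 - 595*t - 530) + 16*t^3 - 18*t^2 - 412*t - 336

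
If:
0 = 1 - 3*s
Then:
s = 1/3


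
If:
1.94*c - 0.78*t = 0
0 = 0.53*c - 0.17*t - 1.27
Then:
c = 11.85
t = 29.47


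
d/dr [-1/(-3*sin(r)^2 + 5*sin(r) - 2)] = (5 - 6*sin(r))*cos(r)/(3*sin(r)^2 - 5*sin(r) + 2)^2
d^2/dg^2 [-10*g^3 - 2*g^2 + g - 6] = -60*g - 4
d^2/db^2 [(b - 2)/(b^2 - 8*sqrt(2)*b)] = 2*(b^3 - 6*b^2 + 48*sqrt(2)*b - 256)/(b^3*(b^3 - 24*sqrt(2)*b^2 + 384*b - 1024*sqrt(2)))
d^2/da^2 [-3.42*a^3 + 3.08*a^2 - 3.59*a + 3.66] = 6.16 - 20.52*a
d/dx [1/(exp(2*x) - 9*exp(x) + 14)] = (9 - 2*exp(x))*exp(x)/(exp(2*x) - 9*exp(x) + 14)^2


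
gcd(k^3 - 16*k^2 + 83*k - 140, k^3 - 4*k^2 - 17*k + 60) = k - 5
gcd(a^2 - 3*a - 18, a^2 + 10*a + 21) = a + 3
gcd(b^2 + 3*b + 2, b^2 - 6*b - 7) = b + 1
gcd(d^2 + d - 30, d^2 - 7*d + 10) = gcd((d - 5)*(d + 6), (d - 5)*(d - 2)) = d - 5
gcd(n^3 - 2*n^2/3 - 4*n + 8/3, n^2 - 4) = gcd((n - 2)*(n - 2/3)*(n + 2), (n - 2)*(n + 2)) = n^2 - 4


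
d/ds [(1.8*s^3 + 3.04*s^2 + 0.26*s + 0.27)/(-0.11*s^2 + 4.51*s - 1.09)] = (-0.198*s^4 + 16.236*s^3 + 7.853*s^2 - 6.5678*s - 1.5011)/(0.0121*s^4 - 0.9922*s^3 + 20.5799*s^2 - 9.8318*s + 1.1881)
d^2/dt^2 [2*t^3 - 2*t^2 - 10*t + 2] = 12*t - 4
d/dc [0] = 0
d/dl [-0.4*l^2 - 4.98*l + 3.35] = -0.8*l - 4.98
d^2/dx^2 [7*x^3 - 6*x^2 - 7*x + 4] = 42*x - 12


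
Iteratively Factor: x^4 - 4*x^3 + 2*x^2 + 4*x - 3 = (x - 3)*(x^3 - x^2 - x + 1) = (x - 3)*(x - 1)*(x^2 - 1) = (x - 3)*(x - 1)*(x + 1)*(x - 1)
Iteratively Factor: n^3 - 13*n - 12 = (n - 4)*(n^2 + 4*n + 3) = (n - 4)*(n + 1)*(n + 3)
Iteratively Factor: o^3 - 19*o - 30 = (o + 2)*(o^2 - 2*o - 15) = (o - 5)*(o + 2)*(o + 3)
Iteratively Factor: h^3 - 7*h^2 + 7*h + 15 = (h - 3)*(h^2 - 4*h - 5) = (h - 5)*(h - 3)*(h + 1)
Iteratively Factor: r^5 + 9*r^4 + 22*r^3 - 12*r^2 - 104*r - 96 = (r + 2)*(r^4 + 7*r^3 + 8*r^2 - 28*r - 48) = (r + 2)*(r + 3)*(r^3 + 4*r^2 - 4*r - 16) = (r - 2)*(r + 2)*(r + 3)*(r^2 + 6*r + 8) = (r - 2)*(r + 2)*(r + 3)*(r + 4)*(r + 2)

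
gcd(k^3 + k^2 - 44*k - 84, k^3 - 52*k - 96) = k^2 + 8*k + 12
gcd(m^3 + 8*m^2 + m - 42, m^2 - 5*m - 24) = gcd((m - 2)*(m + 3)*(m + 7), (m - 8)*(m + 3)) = m + 3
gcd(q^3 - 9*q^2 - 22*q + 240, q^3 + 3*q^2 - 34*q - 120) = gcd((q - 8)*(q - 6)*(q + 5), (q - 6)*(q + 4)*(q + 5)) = q^2 - q - 30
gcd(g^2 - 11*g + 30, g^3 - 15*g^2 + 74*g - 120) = g^2 - 11*g + 30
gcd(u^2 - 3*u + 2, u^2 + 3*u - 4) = u - 1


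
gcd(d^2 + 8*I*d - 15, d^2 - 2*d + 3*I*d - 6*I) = d + 3*I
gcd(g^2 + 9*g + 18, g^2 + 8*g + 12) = g + 6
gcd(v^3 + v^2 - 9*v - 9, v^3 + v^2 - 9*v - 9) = v^3 + v^2 - 9*v - 9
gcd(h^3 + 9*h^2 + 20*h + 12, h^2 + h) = h + 1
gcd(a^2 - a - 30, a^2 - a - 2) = 1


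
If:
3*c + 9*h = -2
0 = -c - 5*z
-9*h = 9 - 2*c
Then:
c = 7/5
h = -31/45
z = -7/25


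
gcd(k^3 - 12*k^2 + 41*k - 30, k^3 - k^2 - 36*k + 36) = k^2 - 7*k + 6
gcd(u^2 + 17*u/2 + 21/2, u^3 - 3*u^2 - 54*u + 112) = u + 7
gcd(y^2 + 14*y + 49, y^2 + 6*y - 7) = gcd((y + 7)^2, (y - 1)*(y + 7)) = y + 7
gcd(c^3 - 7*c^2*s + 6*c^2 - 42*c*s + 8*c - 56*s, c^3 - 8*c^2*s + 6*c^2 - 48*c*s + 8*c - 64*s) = c^2 + 6*c + 8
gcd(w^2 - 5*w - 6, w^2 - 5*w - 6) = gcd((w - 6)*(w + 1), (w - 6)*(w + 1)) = w^2 - 5*w - 6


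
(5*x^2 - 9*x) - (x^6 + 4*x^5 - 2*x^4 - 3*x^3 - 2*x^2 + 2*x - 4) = -x^6 - 4*x^5 + 2*x^4 + 3*x^3 + 7*x^2 - 11*x + 4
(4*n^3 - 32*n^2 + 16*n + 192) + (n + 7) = 4*n^3 - 32*n^2 + 17*n + 199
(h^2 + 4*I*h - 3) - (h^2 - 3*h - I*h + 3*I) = 3*h + 5*I*h - 3 - 3*I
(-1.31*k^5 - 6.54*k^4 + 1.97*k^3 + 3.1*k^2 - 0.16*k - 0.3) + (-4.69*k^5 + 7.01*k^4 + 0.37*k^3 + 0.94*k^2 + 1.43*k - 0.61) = -6.0*k^5 + 0.47*k^4 + 2.34*k^3 + 4.04*k^2 + 1.27*k - 0.91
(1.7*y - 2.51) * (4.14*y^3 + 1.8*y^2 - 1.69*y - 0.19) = 7.038*y^4 - 7.3314*y^3 - 7.391*y^2 + 3.9189*y + 0.4769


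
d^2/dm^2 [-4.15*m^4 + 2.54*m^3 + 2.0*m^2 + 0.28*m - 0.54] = -49.8*m^2 + 15.24*m + 4.0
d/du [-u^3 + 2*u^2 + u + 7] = -3*u^2 + 4*u + 1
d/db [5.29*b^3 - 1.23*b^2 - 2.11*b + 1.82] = 15.87*b^2 - 2.46*b - 2.11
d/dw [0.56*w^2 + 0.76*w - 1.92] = 1.12*w + 0.76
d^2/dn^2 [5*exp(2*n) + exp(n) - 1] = (20*exp(n) + 1)*exp(n)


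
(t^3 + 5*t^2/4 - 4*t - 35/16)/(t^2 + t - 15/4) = (8*t^2 - 10*t - 7)/(4*(2*t - 3))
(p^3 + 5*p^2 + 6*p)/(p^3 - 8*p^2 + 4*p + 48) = p*(p + 3)/(p^2 - 10*p + 24)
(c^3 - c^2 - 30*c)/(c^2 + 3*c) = (c^2 - c - 30)/(c + 3)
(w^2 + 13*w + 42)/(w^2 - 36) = (w + 7)/(w - 6)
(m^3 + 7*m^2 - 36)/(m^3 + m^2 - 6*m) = (m + 6)/m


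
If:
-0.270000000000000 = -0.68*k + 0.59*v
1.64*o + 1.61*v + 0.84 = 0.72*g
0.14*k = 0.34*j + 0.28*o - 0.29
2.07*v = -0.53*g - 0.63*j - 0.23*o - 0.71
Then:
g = -6.39539111378103*v - 3.71599902459649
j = 3.47798173106911*v + 2.78176131499463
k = 0.867647058823529*v + 0.397058823529412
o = -3.78944000117216*v - 2.14360932787163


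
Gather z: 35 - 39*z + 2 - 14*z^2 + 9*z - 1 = -14*z^2 - 30*z + 36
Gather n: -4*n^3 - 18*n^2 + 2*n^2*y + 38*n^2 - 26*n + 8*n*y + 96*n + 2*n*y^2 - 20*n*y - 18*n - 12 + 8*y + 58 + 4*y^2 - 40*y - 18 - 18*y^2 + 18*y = -4*n^3 + n^2*(2*y + 20) + n*(2*y^2 - 12*y + 52) - 14*y^2 - 14*y + 28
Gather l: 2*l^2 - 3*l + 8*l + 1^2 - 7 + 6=2*l^2 + 5*l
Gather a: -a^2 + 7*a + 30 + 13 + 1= -a^2 + 7*a + 44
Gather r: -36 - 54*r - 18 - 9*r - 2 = -63*r - 56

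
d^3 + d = d*(d - I)*(d + I)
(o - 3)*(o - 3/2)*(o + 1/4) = o^3 - 17*o^2/4 + 27*o/8 + 9/8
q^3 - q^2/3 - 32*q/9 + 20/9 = (q - 5/3)*(q - 2/3)*(q + 2)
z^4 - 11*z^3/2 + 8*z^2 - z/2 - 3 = (z - 3)*(z - 2)*(z - 1)*(z + 1/2)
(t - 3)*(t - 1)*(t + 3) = t^3 - t^2 - 9*t + 9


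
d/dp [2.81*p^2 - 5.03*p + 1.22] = 5.62*p - 5.03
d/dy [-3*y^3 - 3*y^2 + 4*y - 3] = -9*y^2 - 6*y + 4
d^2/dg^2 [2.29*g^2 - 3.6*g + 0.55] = 4.58000000000000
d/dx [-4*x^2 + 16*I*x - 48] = -8*x + 16*I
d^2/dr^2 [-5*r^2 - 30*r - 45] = -10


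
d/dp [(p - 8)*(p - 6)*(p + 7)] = 3*p^2 - 14*p - 50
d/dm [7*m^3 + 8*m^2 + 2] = m*(21*m + 16)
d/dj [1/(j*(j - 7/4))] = 4*(7 - 8*j)/(j^2*(16*j^2 - 56*j + 49))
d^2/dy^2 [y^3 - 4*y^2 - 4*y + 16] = 6*y - 8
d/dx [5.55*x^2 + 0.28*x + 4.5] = 11.1*x + 0.28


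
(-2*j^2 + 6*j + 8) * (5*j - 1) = -10*j^3 + 32*j^2 + 34*j - 8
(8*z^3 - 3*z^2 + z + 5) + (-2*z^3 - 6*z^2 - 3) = 6*z^3 - 9*z^2 + z + 2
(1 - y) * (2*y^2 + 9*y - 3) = -2*y^3 - 7*y^2 + 12*y - 3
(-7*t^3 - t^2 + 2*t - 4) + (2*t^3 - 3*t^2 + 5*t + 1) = -5*t^3 - 4*t^2 + 7*t - 3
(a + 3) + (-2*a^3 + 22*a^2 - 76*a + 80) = -2*a^3 + 22*a^2 - 75*a + 83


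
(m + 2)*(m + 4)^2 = m^3 + 10*m^2 + 32*m + 32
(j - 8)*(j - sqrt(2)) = j^2 - 8*j - sqrt(2)*j + 8*sqrt(2)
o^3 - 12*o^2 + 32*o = o*(o - 8)*(o - 4)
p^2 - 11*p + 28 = (p - 7)*(p - 4)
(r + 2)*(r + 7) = r^2 + 9*r + 14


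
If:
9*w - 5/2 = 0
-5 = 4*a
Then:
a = -5/4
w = 5/18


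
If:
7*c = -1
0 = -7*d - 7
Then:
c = -1/7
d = -1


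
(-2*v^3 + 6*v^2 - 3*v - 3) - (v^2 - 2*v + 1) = -2*v^3 + 5*v^2 - v - 4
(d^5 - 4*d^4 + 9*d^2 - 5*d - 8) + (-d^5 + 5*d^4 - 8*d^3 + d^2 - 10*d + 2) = d^4 - 8*d^3 + 10*d^2 - 15*d - 6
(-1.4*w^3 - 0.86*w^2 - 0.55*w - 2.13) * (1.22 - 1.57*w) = 2.198*w^4 - 0.3578*w^3 - 0.1857*w^2 + 2.6731*w - 2.5986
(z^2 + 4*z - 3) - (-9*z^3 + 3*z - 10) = 9*z^3 + z^2 + z + 7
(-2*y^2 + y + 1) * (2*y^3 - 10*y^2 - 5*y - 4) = -4*y^5 + 22*y^4 + 2*y^3 - 7*y^2 - 9*y - 4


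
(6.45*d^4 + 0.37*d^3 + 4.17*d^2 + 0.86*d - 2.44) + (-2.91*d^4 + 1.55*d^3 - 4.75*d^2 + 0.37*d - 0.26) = 3.54*d^4 + 1.92*d^3 - 0.58*d^2 + 1.23*d - 2.7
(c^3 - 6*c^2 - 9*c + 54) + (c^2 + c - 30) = c^3 - 5*c^2 - 8*c + 24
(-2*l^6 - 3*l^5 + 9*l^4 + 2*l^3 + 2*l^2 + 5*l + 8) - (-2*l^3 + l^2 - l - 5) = -2*l^6 - 3*l^5 + 9*l^4 + 4*l^3 + l^2 + 6*l + 13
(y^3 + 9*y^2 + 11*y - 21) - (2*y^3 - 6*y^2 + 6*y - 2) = -y^3 + 15*y^2 + 5*y - 19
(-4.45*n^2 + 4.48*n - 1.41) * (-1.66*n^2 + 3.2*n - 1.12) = 7.387*n^4 - 21.6768*n^3 + 21.6606*n^2 - 9.5296*n + 1.5792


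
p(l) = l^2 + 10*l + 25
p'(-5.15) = -0.30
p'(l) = 2*l + 10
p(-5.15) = 0.02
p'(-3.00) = 4.00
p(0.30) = 28.09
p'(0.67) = 11.34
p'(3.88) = 17.76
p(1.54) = 42.77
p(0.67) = 32.15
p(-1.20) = 14.44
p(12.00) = 289.00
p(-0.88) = 16.97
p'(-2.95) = 4.10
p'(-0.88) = 8.24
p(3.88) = 78.85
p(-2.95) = 4.20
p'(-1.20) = 7.60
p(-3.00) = 4.00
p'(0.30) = 10.60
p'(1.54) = 13.08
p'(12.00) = 34.00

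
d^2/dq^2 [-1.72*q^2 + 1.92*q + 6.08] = -3.44000000000000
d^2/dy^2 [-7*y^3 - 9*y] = -42*y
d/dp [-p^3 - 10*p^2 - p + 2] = -3*p^2 - 20*p - 1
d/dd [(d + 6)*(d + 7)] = 2*d + 13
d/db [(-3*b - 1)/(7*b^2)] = (3*b + 2)/(7*b^3)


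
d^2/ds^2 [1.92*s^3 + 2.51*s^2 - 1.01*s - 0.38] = 11.52*s + 5.02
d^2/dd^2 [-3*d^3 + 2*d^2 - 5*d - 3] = 4 - 18*d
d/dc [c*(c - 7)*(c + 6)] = 3*c^2 - 2*c - 42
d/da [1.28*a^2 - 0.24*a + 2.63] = 2.56*a - 0.24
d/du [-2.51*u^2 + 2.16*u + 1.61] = 2.16 - 5.02*u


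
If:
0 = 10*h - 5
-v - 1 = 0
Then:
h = 1/2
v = -1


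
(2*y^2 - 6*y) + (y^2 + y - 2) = 3*y^2 - 5*y - 2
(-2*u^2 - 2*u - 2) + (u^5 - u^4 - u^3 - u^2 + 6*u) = u^5 - u^4 - u^3 - 3*u^2 + 4*u - 2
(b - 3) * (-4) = 12 - 4*b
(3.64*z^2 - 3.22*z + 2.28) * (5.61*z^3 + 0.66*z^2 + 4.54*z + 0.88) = 20.4204*z^5 - 15.6618*z^4 + 27.1912*z^3 - 9.9108*z^2 + 7.5176*z + 2.0064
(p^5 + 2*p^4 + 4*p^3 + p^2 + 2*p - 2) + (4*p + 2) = p^5 + 2*p^4 + 4*p^3 + p^2 + 6*p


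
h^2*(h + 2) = h^3 + 2*h^2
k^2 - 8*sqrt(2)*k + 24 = (k - 6*sqrt(2))*(k - 2*sqrt(2))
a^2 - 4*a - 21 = (a - 7)*(a + 3)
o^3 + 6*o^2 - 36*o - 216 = (o - 6)*(o + 6)^2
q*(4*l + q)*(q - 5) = 4*l*q^2 - 20*l*q + q^3 - 5*q^2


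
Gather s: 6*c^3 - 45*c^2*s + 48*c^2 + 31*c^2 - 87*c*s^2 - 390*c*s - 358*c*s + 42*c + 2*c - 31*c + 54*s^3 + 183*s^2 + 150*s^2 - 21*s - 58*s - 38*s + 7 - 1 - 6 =6*c^3 + 79*c^2 + 13*c + 54*s^3 + s^2*(333 - 87*c) + s*(-45*c^2 - 748*c - 117)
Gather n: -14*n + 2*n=-12*n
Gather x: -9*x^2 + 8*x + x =-9*x^2 + 9*x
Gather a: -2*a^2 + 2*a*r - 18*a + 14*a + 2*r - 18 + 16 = -2*a^2 + a*(2*r - 4) + 2*r - 2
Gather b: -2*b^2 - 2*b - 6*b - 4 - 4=-2*b^2 - 8*b - 8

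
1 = 1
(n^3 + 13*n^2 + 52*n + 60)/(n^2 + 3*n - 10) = (n^2 + 8*n + 12)/(n - 2)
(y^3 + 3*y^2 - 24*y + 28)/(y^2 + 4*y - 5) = (y^3 + 3*y^2 - 24*y + 28)/(y^2 + 4*y - 5)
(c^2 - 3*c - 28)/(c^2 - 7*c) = (c + 4)/c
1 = 1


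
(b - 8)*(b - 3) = b^2 - 11*b + 24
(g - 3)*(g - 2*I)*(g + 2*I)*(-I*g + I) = -I*g^4 + 4*I*g^3 - 7*I*g^2 + 16*I*g - 12*I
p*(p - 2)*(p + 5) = p^3 + 3*p^2 - 10*p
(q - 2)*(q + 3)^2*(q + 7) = q^4 + 11*q^3 + 25*q^2 - 39*q - 126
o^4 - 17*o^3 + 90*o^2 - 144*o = o*(o - 8)*(o - 6)*(o - 3)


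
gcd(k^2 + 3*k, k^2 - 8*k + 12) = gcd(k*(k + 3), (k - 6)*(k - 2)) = 1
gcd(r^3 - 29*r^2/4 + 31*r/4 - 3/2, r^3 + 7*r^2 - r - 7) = r - 1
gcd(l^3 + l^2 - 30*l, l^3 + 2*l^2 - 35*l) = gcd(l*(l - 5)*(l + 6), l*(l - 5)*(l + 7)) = l^2 - 5*l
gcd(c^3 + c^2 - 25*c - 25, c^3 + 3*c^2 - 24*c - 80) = c - 5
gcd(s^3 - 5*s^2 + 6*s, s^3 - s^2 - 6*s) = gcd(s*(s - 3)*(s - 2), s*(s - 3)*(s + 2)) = s^2 - 3*s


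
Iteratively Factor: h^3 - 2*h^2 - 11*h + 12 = (h - 4)*(h^2 + 2*h - 3) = (h - 4)*(h + 3)*(h - 1)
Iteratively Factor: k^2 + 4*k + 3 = (k + 1)*(k + 3)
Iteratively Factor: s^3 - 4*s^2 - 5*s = (s)*(s^2 - 4*s - 5) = s*(s - 5)*(s + 1)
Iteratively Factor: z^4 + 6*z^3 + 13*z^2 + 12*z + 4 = (z + 1)*(z^3 + 5*z^2 + 8*z + 4) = (z + 1)*(z + 2)*(z^2 + 3*z + 2) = (z + 1)*(z + 2)^2*(z + 1)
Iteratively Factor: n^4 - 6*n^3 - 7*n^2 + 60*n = (n - 5)*(n^3 - n^2 - 12*n) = (n - 5)*(n - 4)*(n^2 + 3*n) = (n - 5)*(n - 4)*(n + 3)*(n)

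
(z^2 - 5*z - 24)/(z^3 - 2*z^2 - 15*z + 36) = (z^2 - 5*z - 24)/(z^3 - 2*z^2 - 15*z + 36)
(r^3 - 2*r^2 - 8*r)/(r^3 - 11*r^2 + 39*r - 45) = r*(r^2 - 2*r - 8)/(r^3 - 11*r^2 + 39*r - 45)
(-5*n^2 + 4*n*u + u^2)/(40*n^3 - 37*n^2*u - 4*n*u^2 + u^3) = 1/(-8*n + u)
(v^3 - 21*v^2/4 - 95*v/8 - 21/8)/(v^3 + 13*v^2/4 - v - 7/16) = 2*(2*v^2 - 11*v - 21)/(4*v^2 + 12*v - 7)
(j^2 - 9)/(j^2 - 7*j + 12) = (j + 3)/(j - 4)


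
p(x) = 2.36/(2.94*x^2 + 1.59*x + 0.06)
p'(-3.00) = 0.08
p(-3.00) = 0.11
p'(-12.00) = 0.00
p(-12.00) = 0.01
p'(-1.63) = 0.68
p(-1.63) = 0.45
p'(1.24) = -0.49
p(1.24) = 0.36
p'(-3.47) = 0.05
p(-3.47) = 0.08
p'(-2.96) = 0.08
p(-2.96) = 0.11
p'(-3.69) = 0.04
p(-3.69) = 0.07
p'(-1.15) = 2.72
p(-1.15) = 1.11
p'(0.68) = -2.11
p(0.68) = 0.94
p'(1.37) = -0.38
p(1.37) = 0.30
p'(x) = 2.36*(-5.88*x - 1.59)/(2.94*x^2 + 1.59*x + 0.06)^2 = (-13.8768*x - 3.7524)/(2.94*x^2 + 1.59*x + 0.06)^2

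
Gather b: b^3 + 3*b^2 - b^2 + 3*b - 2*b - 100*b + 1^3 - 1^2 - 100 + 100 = b^3 + 2*b^2 - 99*b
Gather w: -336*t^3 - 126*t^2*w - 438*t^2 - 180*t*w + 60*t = -336*t^3 - 438*t^2 + 60*t + w*(-126*t^2 - 180*t)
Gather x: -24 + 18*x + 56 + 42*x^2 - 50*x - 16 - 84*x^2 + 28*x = -42*x^2 - 4*x + 16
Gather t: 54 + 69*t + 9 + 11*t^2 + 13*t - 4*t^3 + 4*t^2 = -4*t^3 + 15*t^2 + 82*t + 63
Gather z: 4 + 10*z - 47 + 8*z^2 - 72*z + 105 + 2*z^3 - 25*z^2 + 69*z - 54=2*z^3 - 17*z^2 + 7*z + 8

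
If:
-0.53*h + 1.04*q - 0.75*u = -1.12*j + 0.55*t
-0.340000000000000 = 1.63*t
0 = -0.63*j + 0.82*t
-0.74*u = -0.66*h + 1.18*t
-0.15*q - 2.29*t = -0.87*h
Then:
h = -0.59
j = -0.27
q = -0.26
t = -0.21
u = -0.20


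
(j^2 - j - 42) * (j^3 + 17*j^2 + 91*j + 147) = j^5 + 16*j^4 + 32*j^3 - 658*j^2 - 3969*j - 6174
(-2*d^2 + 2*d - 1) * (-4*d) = 8*d^3 - 8*d^2 + 4*d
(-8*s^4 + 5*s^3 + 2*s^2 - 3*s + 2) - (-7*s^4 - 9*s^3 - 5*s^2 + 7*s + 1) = -s^4 + 14*s^3 + 7*s^2 - 10*s + 1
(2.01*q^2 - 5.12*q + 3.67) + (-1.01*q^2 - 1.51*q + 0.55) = 1.0*q^2 - 6.63*q + 4.22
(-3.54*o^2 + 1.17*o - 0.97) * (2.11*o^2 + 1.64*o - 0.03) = -7.4694*o^4 - 3.3369*o^3 - 0.0217000000000001*o^2 - 1.6259*o + 0.0291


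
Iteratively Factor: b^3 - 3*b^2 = (b)*(b^2 - 3*b) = b*(b - 3)*(b)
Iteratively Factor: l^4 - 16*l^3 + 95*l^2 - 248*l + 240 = (l - 3)*(l^3 - 13*l^2 + 56*l - 80) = (l - 4)*(l - 3)*(l^2 - 9*l + 20) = (l - 4)^2*(l - 3)*(l - 5)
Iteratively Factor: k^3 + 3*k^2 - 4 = (k - 1)*(k^2 + 4*k + 4) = (k - 1)*(k + 2)*(k + 2)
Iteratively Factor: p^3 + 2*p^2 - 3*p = (p - 1)*(p^2 + 3*p) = (p - 1)*(p + 3)*(p)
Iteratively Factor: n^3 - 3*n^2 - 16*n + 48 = (n - 3)*(n^2 - 16) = (n - 3)*(n + 4)*(n - 4)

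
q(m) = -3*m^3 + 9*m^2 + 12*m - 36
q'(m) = -9*m^2 + 18*m + 12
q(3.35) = -7.58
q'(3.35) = -28.70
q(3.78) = -24.07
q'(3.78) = -48.56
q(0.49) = -28.31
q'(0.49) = 18.66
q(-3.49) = 159.27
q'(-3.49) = -160.44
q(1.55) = -6.95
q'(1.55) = 18.28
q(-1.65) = -17.82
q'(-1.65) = -42.20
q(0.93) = -19.47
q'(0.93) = 20.96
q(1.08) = -16.32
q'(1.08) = 20.94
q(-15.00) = 11934.00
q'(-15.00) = -2283.00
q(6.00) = -288.00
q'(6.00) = -204.00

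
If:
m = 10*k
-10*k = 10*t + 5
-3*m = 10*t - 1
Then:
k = 3/10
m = 3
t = -4/5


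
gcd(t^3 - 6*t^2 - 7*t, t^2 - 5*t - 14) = t - 7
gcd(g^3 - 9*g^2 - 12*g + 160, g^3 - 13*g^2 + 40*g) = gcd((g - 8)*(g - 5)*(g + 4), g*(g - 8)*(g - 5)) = g^2 - 13*g + 40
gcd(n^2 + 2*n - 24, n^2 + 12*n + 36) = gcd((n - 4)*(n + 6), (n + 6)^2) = n + 6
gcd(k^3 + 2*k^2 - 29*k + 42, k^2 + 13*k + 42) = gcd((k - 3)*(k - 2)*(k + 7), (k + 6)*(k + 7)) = k + 7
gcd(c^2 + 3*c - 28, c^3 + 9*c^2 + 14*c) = c + 7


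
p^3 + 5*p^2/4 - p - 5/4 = (p - 1)*(p + 1)*(p + 5/4)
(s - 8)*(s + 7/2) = s^2 - 9*s/2 - 28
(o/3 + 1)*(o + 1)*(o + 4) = o^3/3 + 8*o^2/3 + 19*o/3 + 4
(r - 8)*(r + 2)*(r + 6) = r^3 - 52*r - 96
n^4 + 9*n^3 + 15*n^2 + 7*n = n*(n + 1)^2*(n + 7)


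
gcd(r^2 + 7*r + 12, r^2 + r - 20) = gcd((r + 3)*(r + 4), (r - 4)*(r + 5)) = 1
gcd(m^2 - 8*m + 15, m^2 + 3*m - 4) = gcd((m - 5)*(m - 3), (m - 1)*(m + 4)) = 1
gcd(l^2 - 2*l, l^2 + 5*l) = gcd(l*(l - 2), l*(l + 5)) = l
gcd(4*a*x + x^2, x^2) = x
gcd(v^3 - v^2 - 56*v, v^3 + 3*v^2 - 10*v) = v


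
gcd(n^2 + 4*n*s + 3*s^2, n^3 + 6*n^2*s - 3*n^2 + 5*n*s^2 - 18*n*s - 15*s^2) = n + s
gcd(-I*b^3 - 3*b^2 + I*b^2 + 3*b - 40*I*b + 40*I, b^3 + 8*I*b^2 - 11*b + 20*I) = b + 5*I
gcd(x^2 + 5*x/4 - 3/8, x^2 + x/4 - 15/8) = x + 3/2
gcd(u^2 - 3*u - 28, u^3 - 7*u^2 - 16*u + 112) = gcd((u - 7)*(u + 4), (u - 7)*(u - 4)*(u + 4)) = u^2 - 3*u - 28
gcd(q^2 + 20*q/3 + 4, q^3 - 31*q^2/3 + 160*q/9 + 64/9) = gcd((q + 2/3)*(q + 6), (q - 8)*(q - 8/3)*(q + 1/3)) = 1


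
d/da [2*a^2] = 4*a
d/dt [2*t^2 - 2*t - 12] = 4*t - 2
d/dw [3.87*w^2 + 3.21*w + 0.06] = 7.74*w + 3.21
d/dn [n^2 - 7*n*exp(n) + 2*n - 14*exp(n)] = -7*n*exp(n) + 2*n - 21*exp(n) + 2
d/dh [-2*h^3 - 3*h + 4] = -6*h^2 - 3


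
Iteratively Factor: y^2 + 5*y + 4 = (y + 4)*(y + 1)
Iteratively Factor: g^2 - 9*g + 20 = (g - 4)*(g - 5)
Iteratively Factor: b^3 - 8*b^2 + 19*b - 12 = (b - 4)*(b^2 - 4*b + 3) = (b - 4)*(b - 1)*(b - 3)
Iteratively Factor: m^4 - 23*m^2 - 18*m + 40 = (m - 1)*(m^3 + m^2 - 22*m - 40) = (m - 1)*(m + 4)*(m^2 - 3*m - 10) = (m - 1)*(m + 2)*(m + 4)*(m - 5)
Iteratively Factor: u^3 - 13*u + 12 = (u - 3)*(u^2 + 3*u - 4) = (u - 3)*(u - 1)*(u + 4)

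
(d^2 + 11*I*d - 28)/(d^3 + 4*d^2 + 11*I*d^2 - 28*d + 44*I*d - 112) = 1/(d + 4)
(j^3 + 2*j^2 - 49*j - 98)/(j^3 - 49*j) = (j + 2)/j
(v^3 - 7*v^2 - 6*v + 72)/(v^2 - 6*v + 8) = (v^2 - 3*v - 18)/(v - 2)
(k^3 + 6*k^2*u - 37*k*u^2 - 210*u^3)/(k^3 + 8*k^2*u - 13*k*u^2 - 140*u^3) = (-k + 6*u)/(-k + 4*u)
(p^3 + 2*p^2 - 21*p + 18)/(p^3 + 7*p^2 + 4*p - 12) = (p - 3)/(p + 2)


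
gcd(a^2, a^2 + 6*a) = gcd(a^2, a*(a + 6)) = a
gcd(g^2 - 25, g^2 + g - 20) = g + 5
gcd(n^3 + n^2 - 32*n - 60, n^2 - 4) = n + 2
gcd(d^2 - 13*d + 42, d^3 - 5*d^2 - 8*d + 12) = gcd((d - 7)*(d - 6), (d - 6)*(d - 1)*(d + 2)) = d - 6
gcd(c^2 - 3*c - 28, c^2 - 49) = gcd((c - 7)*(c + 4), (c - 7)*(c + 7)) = c - 7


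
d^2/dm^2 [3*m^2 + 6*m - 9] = 6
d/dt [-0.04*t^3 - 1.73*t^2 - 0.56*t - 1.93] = -0.12*t^2 - 3.46*t - 0.56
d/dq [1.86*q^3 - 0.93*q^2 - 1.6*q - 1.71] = 5.58*q^2 - 1.86*q - 1.6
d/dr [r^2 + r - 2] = 2*r + 1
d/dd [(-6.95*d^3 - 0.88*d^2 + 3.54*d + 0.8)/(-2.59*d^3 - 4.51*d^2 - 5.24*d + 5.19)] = (29.0653*d^4 + 91.1732*d^3 - 81.4189*d^2 - 1.9184*d + 22.5646)/(6.7081*d^6 + 23.3618*d^5 + 47.4833*d^4 + 20.3806*d^3 - 19.3562*d^2 - 54.3912*d + 26.9361)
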